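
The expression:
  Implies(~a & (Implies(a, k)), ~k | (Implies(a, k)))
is always true.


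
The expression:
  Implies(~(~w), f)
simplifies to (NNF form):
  f | ~w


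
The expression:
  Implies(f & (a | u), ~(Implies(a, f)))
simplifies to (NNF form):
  ~f | (~a & ~u)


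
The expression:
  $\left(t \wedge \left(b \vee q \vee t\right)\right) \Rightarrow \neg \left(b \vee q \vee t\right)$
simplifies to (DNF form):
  $\neg t$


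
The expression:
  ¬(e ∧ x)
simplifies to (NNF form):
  ¬e ∨ ¬x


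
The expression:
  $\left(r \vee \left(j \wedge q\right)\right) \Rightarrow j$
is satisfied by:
  {j: True, r: False}
  {r: False, j: False}
  {r: True, j: True}


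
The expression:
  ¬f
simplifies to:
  ¬f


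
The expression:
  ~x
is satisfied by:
  {x: False}


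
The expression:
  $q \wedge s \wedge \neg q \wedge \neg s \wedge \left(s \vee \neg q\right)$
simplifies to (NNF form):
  $\text{False}$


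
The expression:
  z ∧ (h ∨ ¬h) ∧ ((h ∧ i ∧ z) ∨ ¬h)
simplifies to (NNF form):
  z ∧ (i ∨ ¬h)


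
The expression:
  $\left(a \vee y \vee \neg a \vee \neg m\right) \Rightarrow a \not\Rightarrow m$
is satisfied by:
  {a: True, m: False}


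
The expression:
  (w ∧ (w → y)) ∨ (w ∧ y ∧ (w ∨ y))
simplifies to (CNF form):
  w ∧ y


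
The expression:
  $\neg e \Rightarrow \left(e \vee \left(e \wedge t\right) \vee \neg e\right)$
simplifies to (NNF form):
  $\text{True}$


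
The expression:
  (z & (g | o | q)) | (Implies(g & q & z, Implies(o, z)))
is always true.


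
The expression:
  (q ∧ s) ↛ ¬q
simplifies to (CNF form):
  q ∧ s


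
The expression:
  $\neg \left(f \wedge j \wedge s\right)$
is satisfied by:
  {s: False, j: False, f: False}
  {f: True, s: False, j: False}
  {j: True, s: False, f: False}
  {f: True, j: True, s: False}
  {s: True, f: False, j: False}
  {f: True, s: True, j: False}
  {j: True, s: True, f: False}


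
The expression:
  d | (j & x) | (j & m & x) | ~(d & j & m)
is always true.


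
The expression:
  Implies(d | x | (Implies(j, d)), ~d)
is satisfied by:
  {d: False}


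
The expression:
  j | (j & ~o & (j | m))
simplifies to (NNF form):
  j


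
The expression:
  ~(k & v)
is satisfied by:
  {k: False, v: False}
  {v: True, k: False}
  {k: True, v: False}


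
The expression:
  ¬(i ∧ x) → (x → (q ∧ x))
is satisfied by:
  {i: True, q: True, x: False}
  {i: True, q: False, x: False}
  {q: True, i: False, x: False}
  {i: False, q: False, x: False}
  {i: True, x: True, q: True}
  {i: True, x: True, q: False}
  {x: True, q: True, i: False}


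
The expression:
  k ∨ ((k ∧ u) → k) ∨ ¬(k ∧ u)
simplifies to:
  True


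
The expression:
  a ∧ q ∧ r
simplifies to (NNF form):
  a ∧ q ∧ r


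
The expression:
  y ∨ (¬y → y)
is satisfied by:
  {y: True}


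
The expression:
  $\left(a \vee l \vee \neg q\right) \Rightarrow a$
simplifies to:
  $a \vee \left(q \wedge \neg l\right)$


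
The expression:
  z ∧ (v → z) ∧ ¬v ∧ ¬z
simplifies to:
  False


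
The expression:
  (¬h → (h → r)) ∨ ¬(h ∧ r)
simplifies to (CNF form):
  True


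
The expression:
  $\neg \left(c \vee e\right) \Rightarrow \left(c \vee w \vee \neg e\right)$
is always true.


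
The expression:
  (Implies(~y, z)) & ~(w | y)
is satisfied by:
  {z: True, y: False, w: False}


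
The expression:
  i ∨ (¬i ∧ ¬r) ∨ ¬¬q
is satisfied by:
  {i: True, q: True, r: False}
  {i: True, q: False, r: False}
  {q: True, i: False, r: False}
  {i: False, q: False, r: False}
  {i: True, r: True, q: True}
  {i: True, r: True, q: False}
  {r: True, q: True, i: False}


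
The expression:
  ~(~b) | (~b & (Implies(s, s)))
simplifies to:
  True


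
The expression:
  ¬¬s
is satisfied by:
  {s: True}


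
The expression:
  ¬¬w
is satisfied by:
  {w: True}


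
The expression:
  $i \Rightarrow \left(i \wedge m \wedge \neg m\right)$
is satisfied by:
  {i: False}


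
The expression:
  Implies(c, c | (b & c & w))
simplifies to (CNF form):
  True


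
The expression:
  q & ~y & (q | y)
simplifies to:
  q & ~y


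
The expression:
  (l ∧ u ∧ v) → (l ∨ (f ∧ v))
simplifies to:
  True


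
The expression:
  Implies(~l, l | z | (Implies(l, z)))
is always true.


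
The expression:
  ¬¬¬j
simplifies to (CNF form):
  ¬j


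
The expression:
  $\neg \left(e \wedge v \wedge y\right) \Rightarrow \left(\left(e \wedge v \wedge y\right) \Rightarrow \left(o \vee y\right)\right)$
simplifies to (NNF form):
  $\text{True}$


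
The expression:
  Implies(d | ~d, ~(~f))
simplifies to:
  f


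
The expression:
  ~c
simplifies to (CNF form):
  ~c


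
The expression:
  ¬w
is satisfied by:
  {w: False}


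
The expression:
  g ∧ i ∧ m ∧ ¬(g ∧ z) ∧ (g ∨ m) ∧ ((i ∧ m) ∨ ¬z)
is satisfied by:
  {m: True, g: True, i: True, z: False}


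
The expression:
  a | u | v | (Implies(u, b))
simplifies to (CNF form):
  True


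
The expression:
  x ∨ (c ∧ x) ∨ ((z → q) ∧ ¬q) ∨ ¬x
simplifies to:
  True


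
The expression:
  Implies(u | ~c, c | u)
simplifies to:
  c | u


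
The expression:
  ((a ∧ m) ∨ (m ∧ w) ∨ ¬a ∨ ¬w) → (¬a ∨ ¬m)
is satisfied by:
  {m: False, a: False}
  {a: True, m: False}
  {m: True, a: False}


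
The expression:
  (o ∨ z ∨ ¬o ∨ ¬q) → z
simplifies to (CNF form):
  z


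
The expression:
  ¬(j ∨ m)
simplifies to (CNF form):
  ¬j ∧ ¬m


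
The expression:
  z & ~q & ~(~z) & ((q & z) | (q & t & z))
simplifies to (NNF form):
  False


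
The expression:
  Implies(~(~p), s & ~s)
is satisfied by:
  {p: False}


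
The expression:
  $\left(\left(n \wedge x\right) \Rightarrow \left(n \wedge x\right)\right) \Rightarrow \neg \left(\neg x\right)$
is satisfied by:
  {x: True}


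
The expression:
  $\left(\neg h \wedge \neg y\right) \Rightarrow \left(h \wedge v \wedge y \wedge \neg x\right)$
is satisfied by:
  {y: True, h: True}
  {y: True, h: False}
  {h: True, y: False}


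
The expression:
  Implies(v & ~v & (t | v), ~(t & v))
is always true.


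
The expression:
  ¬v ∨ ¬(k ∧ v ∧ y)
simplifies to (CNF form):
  ¬k ∨ ¬v ∨ ¬y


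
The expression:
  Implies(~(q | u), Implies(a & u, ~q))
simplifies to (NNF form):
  True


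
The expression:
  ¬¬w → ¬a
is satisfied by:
  {w: False, a: False}
  {a: True, w: False}
  {w: True, a: False}


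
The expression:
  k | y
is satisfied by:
  {y: True, k: True}
  {y: True, k: False}
  {k: True, y: False}


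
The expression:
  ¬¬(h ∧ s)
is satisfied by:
  {h: True, s: True}


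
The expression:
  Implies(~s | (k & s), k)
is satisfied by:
  {k: True, s: True}
  {k: True, s: False}
  {s: True, k: False}


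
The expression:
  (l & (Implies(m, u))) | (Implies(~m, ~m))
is always true.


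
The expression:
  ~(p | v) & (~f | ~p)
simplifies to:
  ~p & ~v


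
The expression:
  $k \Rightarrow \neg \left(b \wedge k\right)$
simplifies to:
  $\neg b \vee \neg k$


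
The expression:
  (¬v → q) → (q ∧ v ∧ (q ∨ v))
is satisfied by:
  {v: False, q: False}
  {q: True, v: True}


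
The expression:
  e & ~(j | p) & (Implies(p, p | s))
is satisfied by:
  {e: True, p: False, j: False}


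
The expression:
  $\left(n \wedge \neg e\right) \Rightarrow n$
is always true.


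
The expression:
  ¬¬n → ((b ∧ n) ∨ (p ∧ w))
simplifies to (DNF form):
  b ∨ (p ∧ w) ∨ ¬n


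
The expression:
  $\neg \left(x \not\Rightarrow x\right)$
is always true.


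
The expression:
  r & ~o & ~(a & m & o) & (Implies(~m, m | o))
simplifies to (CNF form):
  m & r & ~o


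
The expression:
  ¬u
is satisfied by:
  {u: False}


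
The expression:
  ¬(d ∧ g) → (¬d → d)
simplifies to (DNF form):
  d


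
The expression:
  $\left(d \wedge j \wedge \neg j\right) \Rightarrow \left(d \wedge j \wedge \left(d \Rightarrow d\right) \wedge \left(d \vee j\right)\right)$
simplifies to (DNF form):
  $\text{True}$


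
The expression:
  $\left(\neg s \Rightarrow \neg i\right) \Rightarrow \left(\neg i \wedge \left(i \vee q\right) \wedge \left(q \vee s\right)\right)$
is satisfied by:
  {q: True, s: False, i: False}
  {i: True, q: True, s: False}
  {i: True, q: False, s: False}
  {s: True, q: True, i: False}


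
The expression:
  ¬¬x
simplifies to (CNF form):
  x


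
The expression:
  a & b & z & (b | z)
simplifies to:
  a & b & z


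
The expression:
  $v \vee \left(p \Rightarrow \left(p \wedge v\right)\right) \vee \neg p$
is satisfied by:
  {v: True, p: False}
  {p: False, v: False}
  {p: True, v: True}


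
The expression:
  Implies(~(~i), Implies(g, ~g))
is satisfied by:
  {g: False, i: False}
  {i: True, g: False}
  {g: True, i: False}


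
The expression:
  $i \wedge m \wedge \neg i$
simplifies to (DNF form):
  $\text{False}$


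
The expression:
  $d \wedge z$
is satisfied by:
  {z: True, d: True}


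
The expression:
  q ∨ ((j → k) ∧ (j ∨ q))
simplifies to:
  q ∨ (j ∧ k)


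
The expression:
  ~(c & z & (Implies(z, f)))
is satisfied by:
  {c: False, z: False, f: False}
  {f: True, c: False, z: False}
  {z: True, c: False, f: False}
  {f: True, z: True, c: False}
  {c: True, f: False, z: False}
  {f: True, c: True, z: False}
  {z: True, c: True, f: False}


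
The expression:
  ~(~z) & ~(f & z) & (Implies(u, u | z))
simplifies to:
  z & ~f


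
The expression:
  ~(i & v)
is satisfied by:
  {v: False, i: False}
  {i: True, v: False}
  {v: True, i: False}


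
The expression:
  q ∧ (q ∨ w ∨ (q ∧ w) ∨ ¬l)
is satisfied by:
  {q: True}


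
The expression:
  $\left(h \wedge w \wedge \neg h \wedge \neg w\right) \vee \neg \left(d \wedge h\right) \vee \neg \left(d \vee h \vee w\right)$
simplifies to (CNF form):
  $\neg d \vee \neg h$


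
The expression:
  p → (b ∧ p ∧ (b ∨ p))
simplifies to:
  b ∨ ¬p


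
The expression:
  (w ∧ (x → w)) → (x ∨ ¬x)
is always true.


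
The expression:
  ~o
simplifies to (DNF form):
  ~o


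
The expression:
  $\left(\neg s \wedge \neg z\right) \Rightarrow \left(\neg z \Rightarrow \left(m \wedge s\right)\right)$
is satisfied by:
  {z: True, s: True}
  {z: True, s: False}
  {s: True, z: False}


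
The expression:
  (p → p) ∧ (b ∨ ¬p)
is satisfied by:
  {b: True, p: False}
  {p: False, b: False}
  {p: True, b: True}


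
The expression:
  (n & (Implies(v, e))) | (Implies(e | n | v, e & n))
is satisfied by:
  {n: True, v: False, e: False}
  {n: False, v: False, e: False}
  {e: True, n: True, v: False}
  {e: True, v: True, n: True}


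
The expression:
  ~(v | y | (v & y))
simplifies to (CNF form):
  ~v & ~y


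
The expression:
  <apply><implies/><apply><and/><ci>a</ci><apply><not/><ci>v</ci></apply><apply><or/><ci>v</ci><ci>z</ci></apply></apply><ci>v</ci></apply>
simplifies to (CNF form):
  <apply><or/><ci>v</ci><apply><not/><ci>a</ci></apply><apply><not/><ci>z</ci></apply></apply>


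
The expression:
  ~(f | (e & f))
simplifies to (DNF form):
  ~f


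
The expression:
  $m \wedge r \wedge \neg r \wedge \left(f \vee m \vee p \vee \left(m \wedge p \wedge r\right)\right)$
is never true.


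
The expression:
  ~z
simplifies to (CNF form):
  ~z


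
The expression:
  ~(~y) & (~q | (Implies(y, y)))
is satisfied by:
  {y: True}


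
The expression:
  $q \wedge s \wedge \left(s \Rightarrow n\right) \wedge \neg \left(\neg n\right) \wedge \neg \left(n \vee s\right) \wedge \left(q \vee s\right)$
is never true.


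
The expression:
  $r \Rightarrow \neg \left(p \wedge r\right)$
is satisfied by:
  {p: False, r: False}
  {r: True, p: False}
  {p: True, r: False}


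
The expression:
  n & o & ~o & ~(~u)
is never true.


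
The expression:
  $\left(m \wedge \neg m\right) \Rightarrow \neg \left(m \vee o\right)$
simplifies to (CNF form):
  $\text{True}$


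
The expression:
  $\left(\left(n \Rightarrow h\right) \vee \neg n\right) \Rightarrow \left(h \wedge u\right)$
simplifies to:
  $\left(h \wedge u\right) \vee \left(n \wedge \neg h\right)$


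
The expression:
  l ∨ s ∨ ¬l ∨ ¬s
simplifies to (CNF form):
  True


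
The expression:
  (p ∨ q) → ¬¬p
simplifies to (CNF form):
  p ∨ ¬q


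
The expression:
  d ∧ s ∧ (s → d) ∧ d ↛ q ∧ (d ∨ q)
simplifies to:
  d ∧ s ∧ ¬q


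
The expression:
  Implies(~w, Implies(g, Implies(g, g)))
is always true.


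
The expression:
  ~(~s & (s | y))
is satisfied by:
  {s: True, y: False}
  {y: False, s: False}
  {y: True, s: True}


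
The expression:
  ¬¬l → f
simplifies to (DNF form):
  f ∨ ¬l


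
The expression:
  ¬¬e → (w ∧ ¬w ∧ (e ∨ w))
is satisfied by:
  {e: False}


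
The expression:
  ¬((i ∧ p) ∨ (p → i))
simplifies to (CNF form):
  p ∧ ¬i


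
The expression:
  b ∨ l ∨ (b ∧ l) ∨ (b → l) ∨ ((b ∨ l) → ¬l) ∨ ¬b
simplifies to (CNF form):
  True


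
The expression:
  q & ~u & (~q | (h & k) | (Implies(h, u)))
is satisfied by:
  {k: True, q: True, u: False, h: False}
  {q: True, k: False, u: False, h: False}
  {k: True, h: True, q: True, u: False}


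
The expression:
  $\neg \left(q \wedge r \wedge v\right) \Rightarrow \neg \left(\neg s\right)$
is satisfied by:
  {r: True, s: True, v: True, q: True}
  {r: True, s: True, v: True, q: False}
  {r: True, s: True, q: True, v: False}
  {r: True, s: True, q: False, v: False}
  {s: True, v: True, q: True, r: False}
  {s: True, v: True, q: False, r: False}
  {s: True, v: False, q: True, r: False}
  {s: True, v: False, q: False, r: False}
  {r: True, v: True, q: True, s: False}


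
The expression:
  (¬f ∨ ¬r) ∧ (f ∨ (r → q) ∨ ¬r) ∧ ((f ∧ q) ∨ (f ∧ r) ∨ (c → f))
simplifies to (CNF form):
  (f ∨ ¬c) ∧ (q ∨ ¬r) ∧ (¬f ∨ ¬r)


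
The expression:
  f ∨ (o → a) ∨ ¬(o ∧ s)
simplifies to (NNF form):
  a ∨ f ∨ ¬o ∨ ¬s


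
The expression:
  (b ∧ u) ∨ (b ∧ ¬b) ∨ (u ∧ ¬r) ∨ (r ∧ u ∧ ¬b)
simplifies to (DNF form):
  u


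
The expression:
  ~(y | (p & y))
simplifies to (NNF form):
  ~y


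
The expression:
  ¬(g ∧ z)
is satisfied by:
  {g: False, z: False}
  {z: True, g: False}
  {g: True, z: False}


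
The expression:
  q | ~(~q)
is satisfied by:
  {q: True}


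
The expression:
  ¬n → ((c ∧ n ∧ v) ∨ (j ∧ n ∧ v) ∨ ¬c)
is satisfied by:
  {n: True, c: False}
  {c: False, n: False}
  {c: True, n: True}


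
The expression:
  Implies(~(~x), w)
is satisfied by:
  {w: True, x: False}
  {x: False, w: False}
  {x: True, w: True}


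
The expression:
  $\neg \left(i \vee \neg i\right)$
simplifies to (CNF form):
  $\text{False}$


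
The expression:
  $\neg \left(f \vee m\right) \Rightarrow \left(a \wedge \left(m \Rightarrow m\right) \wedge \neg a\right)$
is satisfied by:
  {m: True, f: True}
  {m: True, f: False}
  {f: True, m: False}


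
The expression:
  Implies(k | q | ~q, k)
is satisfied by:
  {k: True}


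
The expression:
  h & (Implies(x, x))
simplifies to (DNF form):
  h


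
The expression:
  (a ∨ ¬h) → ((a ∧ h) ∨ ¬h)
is always true.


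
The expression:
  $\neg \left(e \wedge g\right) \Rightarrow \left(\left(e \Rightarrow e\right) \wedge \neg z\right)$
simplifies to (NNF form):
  $\left(e \wedge g\right) \vee \neg z$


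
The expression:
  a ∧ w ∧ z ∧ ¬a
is never true.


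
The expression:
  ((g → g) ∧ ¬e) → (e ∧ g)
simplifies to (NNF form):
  e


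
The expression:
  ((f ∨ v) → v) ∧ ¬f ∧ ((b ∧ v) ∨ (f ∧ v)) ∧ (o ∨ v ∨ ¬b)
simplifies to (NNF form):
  b ∧ v ∧ ¬f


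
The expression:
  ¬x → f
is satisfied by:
  {x: True, f: True}
  {x: True, f: False}
  {f: True, x: False}


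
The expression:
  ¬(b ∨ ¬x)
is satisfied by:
  {x: True, b: False}


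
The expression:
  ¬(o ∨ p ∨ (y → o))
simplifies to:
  y ∧ ¬o ∧ ¬p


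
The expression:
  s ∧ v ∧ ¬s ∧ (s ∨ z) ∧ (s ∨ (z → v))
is never true.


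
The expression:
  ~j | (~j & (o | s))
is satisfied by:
  {j: False}


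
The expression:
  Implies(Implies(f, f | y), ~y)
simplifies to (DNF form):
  ~y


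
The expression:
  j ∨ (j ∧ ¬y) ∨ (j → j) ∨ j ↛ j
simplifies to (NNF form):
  True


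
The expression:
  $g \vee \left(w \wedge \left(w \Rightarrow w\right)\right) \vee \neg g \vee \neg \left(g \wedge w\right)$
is always true.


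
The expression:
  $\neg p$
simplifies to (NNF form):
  $\neg p$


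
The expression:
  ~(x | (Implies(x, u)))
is never true.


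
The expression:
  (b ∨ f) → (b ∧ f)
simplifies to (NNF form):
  (b ∧ f) ∨ (¬b ∧ ¬f)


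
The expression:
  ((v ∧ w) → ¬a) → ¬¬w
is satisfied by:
  {w: True}


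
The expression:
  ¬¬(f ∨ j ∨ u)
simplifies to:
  f ∨ j ∨ u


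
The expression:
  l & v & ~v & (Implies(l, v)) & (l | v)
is never true.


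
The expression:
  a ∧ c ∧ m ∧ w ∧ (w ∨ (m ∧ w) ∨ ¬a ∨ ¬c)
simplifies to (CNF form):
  a ∧ c ∧ m ∧ w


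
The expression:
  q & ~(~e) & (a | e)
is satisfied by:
  {e: True, q: True}


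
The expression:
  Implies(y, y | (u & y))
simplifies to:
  True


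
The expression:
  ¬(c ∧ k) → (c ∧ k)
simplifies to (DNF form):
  c ∧ k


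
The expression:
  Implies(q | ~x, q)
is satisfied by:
  {x: True, q: True}
  {x: True, q: False}
  {q: True, x: False}


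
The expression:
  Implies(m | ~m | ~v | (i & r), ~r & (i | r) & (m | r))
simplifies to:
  i & m & ~r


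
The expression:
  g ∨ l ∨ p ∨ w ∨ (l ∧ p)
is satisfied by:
  {p: True, l: True, w: True, g: True}
  {p: True, l: True, w: True, g: False}
  {p: True, l: True, g: True, w: False}
  {p: True, l: True, g: False, w: False}
  {p: True, w: True, g: True, l: False}
  {p: True, w: True, g: False, l: False}
  {p: True, w: False, g: True, l: False}
  {p: True, w: False, g: False, l: False}
  {l: True, w: True, g: True, p: False}
  {l: True, w: True, g: False, p: False}
  {l: True, g: True, w: False, p: False}
  {l: True, g: False, w: False, p: False}
  {w: True, g: True, l: False, p: False}
  {w: True, l: False, g: False, p: False}
  {g: True, l: False, w: False, p: False}


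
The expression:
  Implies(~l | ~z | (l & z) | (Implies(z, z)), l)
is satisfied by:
  {l: True}


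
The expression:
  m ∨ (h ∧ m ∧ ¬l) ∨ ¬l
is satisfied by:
  {m: True, l: False}
  {l: False, m: False}
  {l: True, m: True}


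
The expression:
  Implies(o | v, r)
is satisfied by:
  {r: True, v: False, o: False}
  {r: True, o: True, v: False}
  {r: True, v: True, o: False}
  {r: True, o: True, v: True}
  {o: False, v: False, r: False}


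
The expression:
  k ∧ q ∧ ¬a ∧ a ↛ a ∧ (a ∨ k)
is never true.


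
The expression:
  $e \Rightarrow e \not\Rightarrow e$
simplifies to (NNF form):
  $\neg e$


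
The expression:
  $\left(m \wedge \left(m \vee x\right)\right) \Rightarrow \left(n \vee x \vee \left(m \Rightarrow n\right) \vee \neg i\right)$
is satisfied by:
  {n: True, x: True, m: False, i: False}
  {n: True, m: False, i: False, x: False}
  {x: True, m: False, i: False, n: False}
  {x: False, m: False, i: False, n: False}
  {n: True, i: True, x: True, m: False}
  {n: True, i: True, x: False, m: False}
  {i: True, x: True, n: False, m: False}
  {i: True, n: False, m: False, x: False}
  {x: True, n: True, m: True, i: False}
  {n: True, m: True, x: False, i: False}
  {x: True, m: True, n: False, i: False}
  {m: True, n: False, i: False, x: False}
  {n: True, i: True, m: True, x: True}
  {n: True, i: True, m: True, x: False}
  {i: True, m: True, x: True, n: False}


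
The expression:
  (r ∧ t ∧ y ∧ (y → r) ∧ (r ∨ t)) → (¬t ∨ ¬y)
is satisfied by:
  {t: False, y: False, r: False}
  {r: True, t: False, y: False}
  {y: True, t: False, r: False}
  {r: True, y: True, t: False}
  {t: True, r: False, y: False}
  {r: True, t: True, y: False}
  {y: True, t: True, r: False}


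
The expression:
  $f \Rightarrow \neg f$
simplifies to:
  $\neg f$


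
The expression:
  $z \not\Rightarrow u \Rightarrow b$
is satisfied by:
  {b: True, u: True, z: False}
  {b: True, u: False, z: False}
  {u: True, b: False, z: False}
  {b: False, u: False, z: False}
  {b: True, z: True, u: True}
  {b: True, z: True, u: False}
  {z: True, u: True, b: False}


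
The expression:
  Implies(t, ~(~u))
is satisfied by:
  {u: True, t: False}
  {t: False, u: False}
  {t: True, u: True}


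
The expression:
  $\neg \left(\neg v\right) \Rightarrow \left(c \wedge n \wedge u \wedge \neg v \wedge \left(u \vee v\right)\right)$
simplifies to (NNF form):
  $\neg v$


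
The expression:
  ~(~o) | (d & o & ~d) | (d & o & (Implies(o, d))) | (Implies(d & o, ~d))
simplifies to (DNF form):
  True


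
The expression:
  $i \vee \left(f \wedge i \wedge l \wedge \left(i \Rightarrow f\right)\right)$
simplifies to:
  $i$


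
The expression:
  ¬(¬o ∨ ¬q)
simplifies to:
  o ∧ q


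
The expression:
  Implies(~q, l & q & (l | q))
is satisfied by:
  {q: True}


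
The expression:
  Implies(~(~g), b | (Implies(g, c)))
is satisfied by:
  {b: True, c: True, g: False}
  {b: True, g: False, c: False}
  {c: True, g: False, b: False}
  {c: False, g: False, b: False}
  {b: True, c: True, g: True}
  {b: True, g: True, c: False}
  {c: True, g: True, b: False}


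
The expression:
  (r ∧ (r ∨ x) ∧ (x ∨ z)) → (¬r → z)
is always true.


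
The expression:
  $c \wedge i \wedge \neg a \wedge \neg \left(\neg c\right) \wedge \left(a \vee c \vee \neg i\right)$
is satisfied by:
  {i: True, c: True, a: False}


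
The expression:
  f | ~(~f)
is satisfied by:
  {f: True}


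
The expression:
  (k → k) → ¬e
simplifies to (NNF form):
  ¬e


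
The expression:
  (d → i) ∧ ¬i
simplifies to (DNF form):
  ¬d ∧ ¬i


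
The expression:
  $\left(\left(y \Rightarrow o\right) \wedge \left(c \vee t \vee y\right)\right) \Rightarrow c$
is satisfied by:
  {c: True, o: False, t: False, y: False}
  {y: True, c: True, o: False, t: False}
  {c: True, t: True, o: False, y: False}
  {y: True, c: True, t: True, o: False}
  {c: True, o: True, t: False, y: False}
  {c: True, y: True, o: True, t: False}
  {c: True, t: True, o: True, y: False}
  {y: True, c: True, t: True, o: True}
  {y: False, o: False, t: False, c: False}
  {y: True, o: False, t: False, c: False}
  {y: True, t: True, o: False, c: False}
  {o: True, y: False, t: False, c: False}


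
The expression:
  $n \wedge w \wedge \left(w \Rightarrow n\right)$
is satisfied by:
  {w: True, n: True}


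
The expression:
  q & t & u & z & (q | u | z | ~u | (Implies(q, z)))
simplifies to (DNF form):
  q & t & u & z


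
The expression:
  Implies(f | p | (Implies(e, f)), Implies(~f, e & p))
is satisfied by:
  {e: True, f: True}
  {e: True, f: False}
  {f: True, e: False}


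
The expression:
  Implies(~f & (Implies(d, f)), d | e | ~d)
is always true.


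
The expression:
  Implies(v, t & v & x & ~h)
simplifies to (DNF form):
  ~v | (t & x & ~h)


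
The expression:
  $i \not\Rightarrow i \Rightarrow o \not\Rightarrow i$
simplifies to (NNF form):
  $\text{True}$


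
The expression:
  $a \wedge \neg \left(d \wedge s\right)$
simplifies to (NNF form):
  $a \wedge \left(\neg d \vee \neg s\right)$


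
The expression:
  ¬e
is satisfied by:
  {e: False}


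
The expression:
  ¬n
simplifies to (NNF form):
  ¬n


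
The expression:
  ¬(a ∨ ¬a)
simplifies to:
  False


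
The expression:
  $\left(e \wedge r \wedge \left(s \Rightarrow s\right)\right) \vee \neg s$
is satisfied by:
  {e: True, r: True, s: False}
  {e: True, r: False, s: False}
  {r: True, e: False, s: False}
  {e: False, r: False, s: False}
  {e: True, s: True, r: True}


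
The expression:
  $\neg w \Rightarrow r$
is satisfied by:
  {r: True, w: True}
  {r: True, w: False}
  {w: True, r: False}


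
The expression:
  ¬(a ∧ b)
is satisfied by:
  {a: False, b: False}
  {b: True, a: False}
  {a: True, b: False}


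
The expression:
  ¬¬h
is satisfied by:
  {h: True}


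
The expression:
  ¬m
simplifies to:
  ¬m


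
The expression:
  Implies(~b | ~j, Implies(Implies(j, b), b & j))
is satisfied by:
  {j: True}


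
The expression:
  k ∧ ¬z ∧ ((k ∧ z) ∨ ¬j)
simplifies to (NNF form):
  k ∧ ¬j ∧ ¬z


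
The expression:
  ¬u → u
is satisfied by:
  {u: True}


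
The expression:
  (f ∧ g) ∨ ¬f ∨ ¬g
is always true.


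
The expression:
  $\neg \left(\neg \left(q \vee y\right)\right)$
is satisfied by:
  {y: True, q: True}
  {y: True, q: False}
  {q: True, y: False}


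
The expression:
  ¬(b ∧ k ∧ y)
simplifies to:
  ¬b ∨ ¬k ∨ ¬y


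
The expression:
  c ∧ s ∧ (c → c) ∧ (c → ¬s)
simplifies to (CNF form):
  False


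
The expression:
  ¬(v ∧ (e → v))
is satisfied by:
  {v: False}


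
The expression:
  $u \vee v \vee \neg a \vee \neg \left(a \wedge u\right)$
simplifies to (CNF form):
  $\text{True}$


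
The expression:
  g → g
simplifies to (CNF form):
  True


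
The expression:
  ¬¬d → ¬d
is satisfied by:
  {d: False}


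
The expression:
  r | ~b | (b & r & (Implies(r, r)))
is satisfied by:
  {r: True, b: False}
  {b: False, r: False}
  {b: True, r: True}


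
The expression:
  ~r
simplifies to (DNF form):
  ~r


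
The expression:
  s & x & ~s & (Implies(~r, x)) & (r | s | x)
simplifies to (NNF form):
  False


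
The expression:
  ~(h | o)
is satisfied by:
  {o: False, h: False}


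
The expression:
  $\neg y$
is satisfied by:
  {y: False}


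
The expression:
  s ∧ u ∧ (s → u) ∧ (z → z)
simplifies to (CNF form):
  s ∧ u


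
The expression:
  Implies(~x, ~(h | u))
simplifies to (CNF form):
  (x | ~h) & (x | ~u)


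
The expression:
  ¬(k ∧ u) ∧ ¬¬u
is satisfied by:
  {u: True, k: False}


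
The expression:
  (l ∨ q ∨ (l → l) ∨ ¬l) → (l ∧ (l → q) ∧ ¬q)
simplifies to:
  False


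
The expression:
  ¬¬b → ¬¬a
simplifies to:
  a ∨ ¬b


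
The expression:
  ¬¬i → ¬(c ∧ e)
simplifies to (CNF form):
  ¬c ∨ ¬e ∨ ¬i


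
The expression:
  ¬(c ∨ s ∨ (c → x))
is never true.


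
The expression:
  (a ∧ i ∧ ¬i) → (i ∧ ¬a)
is always true.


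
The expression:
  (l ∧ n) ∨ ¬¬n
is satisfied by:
  {n: True}


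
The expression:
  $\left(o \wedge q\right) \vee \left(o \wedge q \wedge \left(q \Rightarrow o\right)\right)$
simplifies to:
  $o \wedge q$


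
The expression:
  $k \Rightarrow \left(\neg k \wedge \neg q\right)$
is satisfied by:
  {k: False}


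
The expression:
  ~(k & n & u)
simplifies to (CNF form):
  ~k | ~n | ~u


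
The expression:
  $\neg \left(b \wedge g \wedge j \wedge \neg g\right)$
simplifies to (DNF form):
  $\text{True}$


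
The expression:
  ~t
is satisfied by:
  {t: False}


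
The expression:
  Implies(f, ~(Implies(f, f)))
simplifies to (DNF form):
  ~f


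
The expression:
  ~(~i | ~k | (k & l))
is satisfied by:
  {i: True, k: True, l: False}


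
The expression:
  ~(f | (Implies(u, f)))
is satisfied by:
  {u: True, f: False}


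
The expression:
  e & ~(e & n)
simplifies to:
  e & ~n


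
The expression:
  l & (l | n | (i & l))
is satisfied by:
  {l: True}


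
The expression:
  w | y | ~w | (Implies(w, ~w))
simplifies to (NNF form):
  True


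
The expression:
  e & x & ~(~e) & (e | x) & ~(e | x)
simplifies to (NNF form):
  False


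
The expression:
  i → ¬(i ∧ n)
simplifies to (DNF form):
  ¬i ∨ ¬n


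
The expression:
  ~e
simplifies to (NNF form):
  ~e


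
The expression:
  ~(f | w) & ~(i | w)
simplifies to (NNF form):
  ~f & ~i & ~w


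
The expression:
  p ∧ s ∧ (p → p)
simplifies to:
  p ∧ s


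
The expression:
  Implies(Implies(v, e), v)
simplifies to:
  v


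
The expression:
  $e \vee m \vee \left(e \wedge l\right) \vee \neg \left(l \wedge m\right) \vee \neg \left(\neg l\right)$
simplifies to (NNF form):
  $\text{True}$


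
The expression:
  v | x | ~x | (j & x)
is always true.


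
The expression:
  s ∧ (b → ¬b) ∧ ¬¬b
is never true.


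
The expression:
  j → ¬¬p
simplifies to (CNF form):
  p ∨ ¬j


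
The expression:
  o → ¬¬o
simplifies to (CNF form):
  True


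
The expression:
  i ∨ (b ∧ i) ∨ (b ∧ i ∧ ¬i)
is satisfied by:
  {i: True}


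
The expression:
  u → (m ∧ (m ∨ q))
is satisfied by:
  {m: True, u: False}
  {u: False, m: False}
  {u: True, m: True}


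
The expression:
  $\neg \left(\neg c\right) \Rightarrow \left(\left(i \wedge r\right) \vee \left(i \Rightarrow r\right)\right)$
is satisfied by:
  {r: True, c: False, i: False}
  {c: False, i: False, r: False}
  {r: True, i: True, c: False}
  {i: True, c: False, r: False}
  {r: True, c: True, i: False}
  {c: True, r: False, i: False}
  {r: True, i: True, c: True}


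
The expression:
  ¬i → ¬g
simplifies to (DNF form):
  i ∨ ¬g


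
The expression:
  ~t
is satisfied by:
  {t: False}


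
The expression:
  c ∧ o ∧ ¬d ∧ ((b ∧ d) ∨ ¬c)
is never true.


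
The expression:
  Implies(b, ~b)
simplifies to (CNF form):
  ~b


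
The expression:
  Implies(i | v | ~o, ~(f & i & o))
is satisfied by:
  {o: False, i: False, f: False}
  {f: True, o: False, i: False}
  {i: True, o: False, f: False}
  {f: True, i: True, o: False}
  {o: True, f: False, i: False}
  {f: True, o: True, i: False}
  {i: True, o: True, f: False}


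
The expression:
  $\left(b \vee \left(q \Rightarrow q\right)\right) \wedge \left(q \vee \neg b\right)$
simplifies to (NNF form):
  $q \vee \neg b$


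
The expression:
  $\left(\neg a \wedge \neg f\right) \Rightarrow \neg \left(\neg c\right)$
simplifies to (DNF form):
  $a \vee c \vee f$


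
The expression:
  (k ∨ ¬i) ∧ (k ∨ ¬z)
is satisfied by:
  {k: True, i: False, z: False}
  {k: True, z: True, i: False}
  {k: True, i: True, z: False}
  {k: True, z: True, i: True}
  {z: False, i: False, k: False}


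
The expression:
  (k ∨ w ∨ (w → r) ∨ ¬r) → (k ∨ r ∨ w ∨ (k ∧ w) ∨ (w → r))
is always true.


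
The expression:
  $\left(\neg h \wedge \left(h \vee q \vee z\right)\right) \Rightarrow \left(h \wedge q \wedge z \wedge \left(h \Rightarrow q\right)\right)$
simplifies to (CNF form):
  $\left(h \vee \neg q\right) \wedge \left(h \vee \neg z\right)$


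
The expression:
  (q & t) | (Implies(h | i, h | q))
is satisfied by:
  {q: True, h: True, i: False}
  {q: True, h: False, i: False}
  {h: True, q: False, i: False}
  {q: False, h: False, i: False}
  {i: True, q: True, h: True}
  {i: True, q: True, h: False}
  {i: True, h: True, q: False}


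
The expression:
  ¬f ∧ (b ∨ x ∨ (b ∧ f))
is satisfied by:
  {b: True, x: True, f: False}
  {b: True, x: False, f: False}
  {x: True, b: False, f: False}


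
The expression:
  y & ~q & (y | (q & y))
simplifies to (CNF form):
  y & ~q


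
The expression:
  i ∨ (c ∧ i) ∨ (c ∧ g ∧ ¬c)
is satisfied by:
  {i: True}


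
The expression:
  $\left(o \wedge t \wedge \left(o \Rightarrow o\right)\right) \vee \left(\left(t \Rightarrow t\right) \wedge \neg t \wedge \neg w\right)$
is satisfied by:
  {o: True, w: False, t: False}
  {o: False, w: False, t: False}
  {t: True, o: True, w: False}
  {t: True, w: True, o: True}


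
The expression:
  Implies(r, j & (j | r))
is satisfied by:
  {j: True, r: False}
  {r: False, j: False}
  {r: True, j: True}


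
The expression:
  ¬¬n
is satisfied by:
  {n: True}


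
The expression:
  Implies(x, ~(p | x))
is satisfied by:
  {x: False}


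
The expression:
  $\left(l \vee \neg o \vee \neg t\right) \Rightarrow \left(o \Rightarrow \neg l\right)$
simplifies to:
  $\neg l \vee \neg o$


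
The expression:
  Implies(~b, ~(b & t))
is always true.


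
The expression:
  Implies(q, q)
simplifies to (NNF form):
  True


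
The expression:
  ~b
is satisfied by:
  {b: False}


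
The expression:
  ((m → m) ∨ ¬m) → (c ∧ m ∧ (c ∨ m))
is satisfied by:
  {c: True, m: True}


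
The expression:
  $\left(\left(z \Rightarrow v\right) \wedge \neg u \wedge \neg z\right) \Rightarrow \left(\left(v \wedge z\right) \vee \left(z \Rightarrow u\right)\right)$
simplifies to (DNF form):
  $\text{True}$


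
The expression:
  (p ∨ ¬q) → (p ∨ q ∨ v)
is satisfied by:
  {q: True, v: True, p: True}
  {q: True, v: True, p: False}
  {q: True, p: True, v: False}
  {q: True, p: False, v: False}
  {v: True, p: True, q: False}
  {v: True, p: False, q: False}
  {p: True, v: False, q: False}


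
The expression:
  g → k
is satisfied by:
  {k: True, g: False}
  {g: False, k: False}
  {g: True, k: True}


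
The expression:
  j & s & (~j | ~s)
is never true.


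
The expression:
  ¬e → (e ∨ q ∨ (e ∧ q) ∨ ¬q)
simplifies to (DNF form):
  True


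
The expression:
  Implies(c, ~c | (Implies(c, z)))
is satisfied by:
  {z: True, c: False}
  {c: False, z: False}
  {c: True, z: True}


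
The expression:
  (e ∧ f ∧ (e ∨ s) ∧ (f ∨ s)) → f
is always true.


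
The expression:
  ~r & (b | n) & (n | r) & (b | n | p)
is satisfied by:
  {n: True, r: False}


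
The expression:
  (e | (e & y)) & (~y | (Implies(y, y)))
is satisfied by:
  {e: True}


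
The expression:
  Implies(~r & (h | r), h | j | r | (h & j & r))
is always true.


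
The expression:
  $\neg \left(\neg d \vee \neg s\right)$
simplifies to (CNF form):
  $d \wedge s$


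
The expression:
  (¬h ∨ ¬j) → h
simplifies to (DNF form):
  h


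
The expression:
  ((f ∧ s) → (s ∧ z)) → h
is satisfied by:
  {h: True, s: True, f: True, z: False}
  {h: True, s: True, f: False, z: False}
  {h: True, f: True, z: False, s: False}
  {h: True, f: False, z: False, s: False}
  {h: True, s: True, z: True, f: True}
  {h: True, s: True, z: True, f: False}
  {h: True, z: True, f: True, s: False}
  {h: True, z: True, f: False, s: False}
  {s: True, z: False, f: True, h: False}


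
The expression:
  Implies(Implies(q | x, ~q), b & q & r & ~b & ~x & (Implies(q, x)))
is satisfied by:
  {q: True}


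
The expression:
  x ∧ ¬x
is never true.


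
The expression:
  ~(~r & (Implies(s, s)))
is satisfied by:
  {r: True}


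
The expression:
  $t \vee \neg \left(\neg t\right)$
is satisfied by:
  {t: True}


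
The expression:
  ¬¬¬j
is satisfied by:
  {j: False}


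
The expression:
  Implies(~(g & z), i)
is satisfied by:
  {i: True, g: True, z: True}
  {i: True, g: True, z: False}
  {i: True, z: True, g: False}
  {i: True, z: False, g: False}
  {g: True, z: True, i: False}


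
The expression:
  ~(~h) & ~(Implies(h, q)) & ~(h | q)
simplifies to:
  False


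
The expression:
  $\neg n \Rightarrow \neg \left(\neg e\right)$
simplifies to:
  $e \vee n$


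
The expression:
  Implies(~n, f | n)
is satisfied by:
  {n: True, f: True}
  {n: True, f: False}
  {f: True, n: False}


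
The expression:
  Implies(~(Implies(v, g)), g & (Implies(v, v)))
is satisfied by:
  {g: True, v: False}
  {v: False, g: False}
  {v: True, g: True}


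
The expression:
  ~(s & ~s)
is always true.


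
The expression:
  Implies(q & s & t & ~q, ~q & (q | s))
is always true.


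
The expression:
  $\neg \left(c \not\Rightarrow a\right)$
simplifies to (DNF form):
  $a \vee \neg c$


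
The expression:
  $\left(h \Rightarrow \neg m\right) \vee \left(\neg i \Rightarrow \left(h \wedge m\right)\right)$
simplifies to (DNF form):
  $\text{True}$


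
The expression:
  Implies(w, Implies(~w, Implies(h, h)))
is always true.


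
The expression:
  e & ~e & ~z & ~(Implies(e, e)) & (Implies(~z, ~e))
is never true.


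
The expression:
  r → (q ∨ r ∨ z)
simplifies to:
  True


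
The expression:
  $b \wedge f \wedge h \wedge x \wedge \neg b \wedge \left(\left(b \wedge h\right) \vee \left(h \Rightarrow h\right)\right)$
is never true.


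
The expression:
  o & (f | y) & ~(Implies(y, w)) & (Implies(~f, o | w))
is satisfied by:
  {o: True, y: True, w: False}


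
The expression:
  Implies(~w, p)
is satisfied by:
  {p: True, w: True}
  {p: True, w: False}
  {w: True, p: False}


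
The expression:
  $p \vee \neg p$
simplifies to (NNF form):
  $\text{True}$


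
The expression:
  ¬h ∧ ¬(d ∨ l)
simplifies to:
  ¬d ∧ ¬h ∧ ¬l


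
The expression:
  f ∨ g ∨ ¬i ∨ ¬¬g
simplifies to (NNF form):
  f ∨ g ∨ ¬i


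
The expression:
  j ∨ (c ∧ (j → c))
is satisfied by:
  {c: True, j: True}
  {c: True, j: False}
  {j: True, c: False}


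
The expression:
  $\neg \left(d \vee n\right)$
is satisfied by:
  {n: False, d: False}


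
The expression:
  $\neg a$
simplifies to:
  $\neg a$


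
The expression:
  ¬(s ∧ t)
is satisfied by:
  {s: False, t: False}
  {t: True, s: False}
  {s: True, t: False}


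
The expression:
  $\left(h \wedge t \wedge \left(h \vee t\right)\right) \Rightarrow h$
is always true.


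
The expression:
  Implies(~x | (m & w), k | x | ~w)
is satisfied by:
  {x: True, k: True, w: False}
  {x: True, w: False, k: False}
  {k: True, w: False, x: False}
  {k: False, w: False, x: False}
  {x: True, k: True, w: True}
  {x: True, w: True, k: False}
  {k: True, w: True, x: False}


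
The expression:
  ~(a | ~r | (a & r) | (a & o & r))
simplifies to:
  r & ~a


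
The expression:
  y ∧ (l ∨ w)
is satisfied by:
  {l: True, w: True, y: True}
  {l: True, y: True, w: False}
  {w: True, y: True, l: False}


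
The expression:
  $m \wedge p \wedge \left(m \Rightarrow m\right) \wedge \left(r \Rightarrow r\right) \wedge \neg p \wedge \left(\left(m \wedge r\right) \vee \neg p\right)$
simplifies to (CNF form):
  $\text{False}$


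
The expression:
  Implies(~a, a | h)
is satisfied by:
  {a: True, h: True}
  {a: True, h: False}
  {h: True, a: False}


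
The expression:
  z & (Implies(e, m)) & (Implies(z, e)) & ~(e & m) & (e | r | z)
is never true.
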